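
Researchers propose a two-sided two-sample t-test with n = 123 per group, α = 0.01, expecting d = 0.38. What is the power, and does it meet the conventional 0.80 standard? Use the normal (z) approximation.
Power ≈ 0.66; the study is underpowered (power < 0.80)

Power calculation (two-sample t-test, normal approximation):
z_β = d · √(n/2) - z_{α/2}
z_β = 0.38 · √(123/2) - 2.576
z_β = 0.38 · 7.842 - 2.576
z_β = 0.404

Power = Φ(z_β) = Φ(0.404) ≈ 0.657

Effect size d = 0.38 is small by Cohen's convention (0.2/0.5/0.8).

Threshold: power ≥ 0.80 is conventionally adequate.
Power ≈ 0.66 → the study is underpowered (power < 0.80).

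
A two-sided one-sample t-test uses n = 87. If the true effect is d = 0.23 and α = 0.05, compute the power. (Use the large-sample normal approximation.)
Power ≈ 0.57

Power calculation (one-sample t-test, normal approximation):
z_β = d · √n - z_{α/2}
z_β = 0.23 · √87 - 1.960
z_β = 0.23 · 9.327 - 1.960
z_β = 0.185

Power = Φ(z_β) = Φ(0.185) ≈ 0.574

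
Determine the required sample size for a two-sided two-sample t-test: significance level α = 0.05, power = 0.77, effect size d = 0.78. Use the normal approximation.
n = 24 per group

Sample size formula (two-sample t-test, normal approximation):
n = 2 · ((z_{α/2} + z_β) / d)²

z_{α/2} = 1.960 (for α = 0.05, two-sided)
z_β = 0.739 (for power = 0.77)
d = 0.78

n = 2 · ((1.960 + 0.739) / 0.78)²
n = 2 · (3.460)²
n ≈ 23.94
Round up to the next whole number: n = 24 per group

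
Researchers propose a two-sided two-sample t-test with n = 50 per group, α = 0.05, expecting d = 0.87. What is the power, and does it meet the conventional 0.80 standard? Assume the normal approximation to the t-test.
Power ≈ 0.99; the study is adequately powered (power ≥ 0.80)

Power calculation (two-sample t-test, normal approximation):
z_β = d · √(n/2) - z_{α/2}
z_β = 0.87 · √(50/2) - 1.960
z_β = 0.87 · 5.000 - 1.960
z_β = 2.390

Power = Φ(z_β) = Φ(2.390) ≈ 0.992

Effect size d = 0.87 is large by Cohen's convention (0.2/0.5/0.8).

Threshold: power ≥ 0.80 is conventionally adequate.
Power ≈ 0.99 → the study is adequately powered (power ≥ 0.80).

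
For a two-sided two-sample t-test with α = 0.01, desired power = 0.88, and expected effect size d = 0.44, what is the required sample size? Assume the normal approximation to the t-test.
n = 146 per group

Sample size formula (two-sample t-test, normal approximation):
n = 2 · ((z_{α/2} + z_β) / d)²

z_{α/2} = 2.576 (for α = 0.01, two-sided)
z_β = 1.175 (for power = 0.88)
d = 0.44

n = 2 · ((2.576 + 1.175) / 0.44)²
n = 2 · (8.525)²
n ≈ 145.35
Round up to the next whole number: n = 146 per group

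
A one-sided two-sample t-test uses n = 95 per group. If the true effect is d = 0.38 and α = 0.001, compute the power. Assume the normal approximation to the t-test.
Power ≈ 0.32

Power calculation (two-sample t-test, normal approximation):
z_β = d · √(n/2) - z_α
z_β = 0.38 · √(95/2) - 3.090
z_β = 0.38 · 6.892 - 3.090
z_β = -0.471

Power = Φ(z_β) = Φ(-0.471) ≈ 0.319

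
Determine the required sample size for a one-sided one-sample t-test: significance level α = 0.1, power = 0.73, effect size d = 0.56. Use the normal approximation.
n = 12

Sample size formula (one-sample t-test, normal approximation):
n = ((z_α + z_β) / d)²

z_α = 1.282 (for α = 0.1, one-sided)
z_β = 0.613 (for power = 0.73)
d = 0.56

n = ((1.282 + 0.613) / 0.56)²
n = (3.384)²
n ≈ 11.45
Round up to the next whole number: n = 12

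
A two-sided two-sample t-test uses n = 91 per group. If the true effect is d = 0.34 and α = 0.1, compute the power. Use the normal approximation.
Power ≈ 0.74

Power calculation (two-sample t-test, normal approximation):
z_β = d · √(n/2) - z_{α/2}
z_β = 0.34 · √(91/2) - 1.645
z_β = 0.34 · 6.745 - 1.645
z_β = 0.649

Power = Φ(z_β) = Φ(0.649) ≈ 0.742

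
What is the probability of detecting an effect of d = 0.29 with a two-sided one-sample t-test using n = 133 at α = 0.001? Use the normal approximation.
Power ≈ 0.52

Power calculation (one-sample t-test, normal approximation):
z_β = d · √n - z_{α/2}
z_β = 0.29 · √133 - 3.291
z_β = 0.29 · 11.533 - 3.291
z_β = 0.054

Power = Φ(z_β) = Φ(0.054) ≈ 0.521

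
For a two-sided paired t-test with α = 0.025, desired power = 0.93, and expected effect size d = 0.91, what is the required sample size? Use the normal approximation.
n = 17 pairs

Sample size formula (paired t-test, normal approximation):
n = ((z_{α/2} + z_β) / d)²

z_{α/2} = 2.241 (for α = 0.025, two-sided)
z_β = 1.476 (for power = 0.93)
d = 0.91

n = ((2.241 + 1.476) / 0.91)²
n = (4.085)²
n ≈ 16.69
Round up to the next whole number: n = 17 pairs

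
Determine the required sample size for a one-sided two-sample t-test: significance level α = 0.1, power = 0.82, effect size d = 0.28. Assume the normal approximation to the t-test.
n = 124 per group

Sample size formula (two-sample t-test, normal approximation):
n = 2 · ((z_α + z_β) / d)²

z_α = 1.282 (for α = 0.1, one-sided)
z_β = 0.915 (for power = 0.82)
d = 0.28

n = 2 · ((1.282 + 0.915) / 0.28)²
n = 2 · (7.846)²
n ≈ 123.12
Round up to the next whole number: n = 124 per group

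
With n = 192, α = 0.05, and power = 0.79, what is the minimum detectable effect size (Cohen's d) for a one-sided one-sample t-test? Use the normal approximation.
d ≈ 0.18

Minimum detectable effect (one-sample t-test, normal approximation):
d = (z_α + z_β) / √n
d = (1.645 + 0.806) / √192
d = 2.451 / 13.856
d ≈ 0.18

By Cohen's convention (0.2 small / 0.5 medium / 0.8 large): very small effect.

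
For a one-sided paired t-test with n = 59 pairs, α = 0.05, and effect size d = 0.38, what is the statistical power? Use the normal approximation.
Power ≈ 0.90

Power calculation (paired t-test, normal approximation):
z_β = d · √n - z_α
z_β = 0.38 · √59 - 1.645
z_β = 0.38 · 7.681 - 1.645
z_β = 1.274

Power = Φ(z_β) = Φ(1.274) ≈ 0.899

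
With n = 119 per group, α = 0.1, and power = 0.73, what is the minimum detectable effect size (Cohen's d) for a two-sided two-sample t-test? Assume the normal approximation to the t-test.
d ≈ 0.29

Minimum detectable effect (two-sample t-test, normal approximation):
d = (z_{α/2} + z_β) / √(n/2)
d = (1.645 + 0.613) / √(119/2)
d = 2.258 / 7.714
d ≈ 0.29

By Cohen's convention (0.2 small / 0.5 medium / 0.8 large): small effect.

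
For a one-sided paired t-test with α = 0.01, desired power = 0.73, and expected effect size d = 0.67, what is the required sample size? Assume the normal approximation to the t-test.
n = 20 pairs

Sample size formula (paired t-test, normal approximation):
n = ((z_α + z_β) / d)²

z_α = 2.326 (for α = 0.01, one-sided)
z_β = 0.613 (for power = 0.73)
d = 0.67

n = ((2.326 + 0.613) / 0.67)²
n = (4.387)²
n ≈ 19.25
Round up to the next whole number: n = 20 pairs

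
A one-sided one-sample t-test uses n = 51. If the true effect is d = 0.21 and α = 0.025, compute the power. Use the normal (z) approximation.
Power ≈ 0.32

Power calculation (one-sample t-test, normal approximation):
z_β = d · √n - z_α
z_β = 0.21 · √51 - 1.960
z_β = 0.21 · 7.141 - 1.960
z_β = -0.460

Power = Φ(z_β) = Φ(-0.460) ≈ 0.323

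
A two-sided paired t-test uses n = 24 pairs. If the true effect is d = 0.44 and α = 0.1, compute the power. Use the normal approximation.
Power ≈ 0.70

Power calculation (paired t-test, normal approximation):
z_β = d · √n - z_{α/2}
z_β = 0.44 · √24 - 1.645
z_β = 0.44 · 4.899 - 1.645
z_β = 0.511

Power = Φ(z_β) = Φ(0.511) ≈ 0.695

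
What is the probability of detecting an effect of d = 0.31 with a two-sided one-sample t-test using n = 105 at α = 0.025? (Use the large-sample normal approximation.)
Power ≈ 0.83

Power calculation (one-sample t-test, normal approximation):
z_β = d · √n - z_{α/2}
z_β = 0.31 · √105 - 2.241
z_β = 0.31 · 10.247 - 2.241
z_β = 0.935

Power = Φ(z_β) = Φ(0.935) ≈ 0.825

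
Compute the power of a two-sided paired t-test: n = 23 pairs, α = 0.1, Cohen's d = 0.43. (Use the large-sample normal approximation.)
Power ≈ 0.66

Power calculation (paired t-test, normal approximation):
z_β = d · √n - z_{α/2}
z_β = 0.43 · √23 - 1.645
z_β = 0.43 · 4.796 - 1.645
z_β = 0.417

Power = Φ(z_β) = Φ(0.417) ≈ 0.662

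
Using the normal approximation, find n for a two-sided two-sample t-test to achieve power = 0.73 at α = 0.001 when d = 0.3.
n = 339 per group

Sample size formula (two-sample t-test, normal approximation):
n = 2 · ((z_{α/2} + z_β) / d)²

z_{α/2} = 3.291 (for α = 0.001, two-sided)
z_β = 0.613 (for power = 0.73)
d = 0.3

n = 2 · ((3.291 + 0.613) / 0.3)²
n = 2 · (13.013)²
n ≈ 338.68
Round up to the next whole number: n = 339 per group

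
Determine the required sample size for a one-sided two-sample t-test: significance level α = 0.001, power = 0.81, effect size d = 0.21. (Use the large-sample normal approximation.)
n = 715 per group

Sample size formula (two-sample t-test, normal approximation):
n = 2 · ((z_α + z_β) / d)²

z_α = 3.090 (for α = 0.001, one-sided)
z_β = 0.878 (for power = 0.81)
d = 0.21

n = 2 · ((3.090 + 0.878) / 0.21)²
n = 2 · (18.895)²
n ≈ 714.04
Round up to the next whole number: n = 715 per group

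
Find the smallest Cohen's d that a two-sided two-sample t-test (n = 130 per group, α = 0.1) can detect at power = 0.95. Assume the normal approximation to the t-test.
d ≈ 0.41

Minimum detectable effect (two-sample t-test, normal approximation):
d = (z_{α/2} + z_β) / √(n/2)
d = (1.645 + 1.645) / √(130/2)
d = 3.290 / 8.062
d ≈ 0.41

By Cohen's convention (0.2 small / 0.5 medium / 0.8 large): small effect.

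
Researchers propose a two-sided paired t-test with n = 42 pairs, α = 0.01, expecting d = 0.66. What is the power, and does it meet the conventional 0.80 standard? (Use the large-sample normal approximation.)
Power ≈ 0.96; the study is adequately powered (power ≥ 0.80)

Power calculation (paired t-test, normal approximation):
z_β = d · √n - z_{α/2}
z_β = 0.66 · √42 - 2.576
z_β = 0.66 · 6.481 - 2.576
z_β = 1.701

Power = Φ(z_β) = Φ(1.701) ≈ 0.956

Effect size d = 0.66 is medium by Cohen's convention (0.2/0.5/0.8).

Threshold: power ≥ 0.80 is conventionally adequate.
Power ≈ 0.96 → the study is adequately powered (power ≥ 0.80).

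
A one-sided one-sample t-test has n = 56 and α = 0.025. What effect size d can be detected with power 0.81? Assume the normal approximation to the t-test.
d ≈ 0.38

Minimum detectable effect (one-sample t-test, normal approximation):
d = (z_α + z_β) / √n
d = (1.960 + 0.878) / √56
d = 2.838 / 7.483
d ≈ 0.38

By Cohen's convention (0.2 small / 0.5 medium / 0.8 large): small effect.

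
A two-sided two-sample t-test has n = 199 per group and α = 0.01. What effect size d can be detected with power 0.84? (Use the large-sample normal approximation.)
d ≈ 0.36

Minimum detectable effect (two-sample t-test, normal approximation):
d = (z_{α/2} + z_β) / √(n/2)
d = (2.576 + 0.994) / √(199/2)
d = 3.570 / 9.975
d ≈ 0.36

By Cohen's convention (0.2 small / 0.5 medium / 0.8 large): small effect.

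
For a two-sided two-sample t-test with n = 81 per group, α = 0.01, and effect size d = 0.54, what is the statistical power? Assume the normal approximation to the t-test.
Power ≈ 0.81

Power calculation (two-sample t-test, normal approximation):
z_β = d · √(n/2) - z_{α/2}
z_β = 0.54 · √(81/2) - 2.576
z_β = 0.54 · 6.364 - 2.576
z_β = 0.861

Power = Φ(z_β) = Φ(0.861) ≈ 0.805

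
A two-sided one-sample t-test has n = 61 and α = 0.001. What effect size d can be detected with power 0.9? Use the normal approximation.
d ≈ 0.59

Minimum detectable effect (one-sample t-test, normal approximation):
d = (z_{α/2} + z_β) / √n
d = (3.291 + 1.282) / √61
d = 4.572 / 7.810
d ≈ 0.59

By Cohen's convention (0.2 small / 0.5 medium / 0.8 large): medium effect.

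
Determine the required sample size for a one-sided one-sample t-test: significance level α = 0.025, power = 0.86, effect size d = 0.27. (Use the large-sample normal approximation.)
n = 127

Sample size formula (one-sample t-test, normal approximation):
n = ((z_α + z_β) / d)²

z_α = 1.960 (for α = 0.025, one-sided)
z_β = 1.080 (for power = 0.86)
d = 0.27

n = ((1.960 + 1.080) / 0.27)²
n = (11.259)²
n ≈ 126.77
Round up to the next whole number: n = 127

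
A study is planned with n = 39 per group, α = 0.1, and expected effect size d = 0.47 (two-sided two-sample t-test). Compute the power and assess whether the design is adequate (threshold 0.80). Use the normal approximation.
Power ≈ 0.67; the study is underpowered (power < 0.80)

Power calculation (two-sample t-test, normal approximation):
z_β = d · √(n/2) - z_{α/2}
z_β = 0.47 · √(39/2) - 1.645
z_β = 0.47 · 4.416 - 1.645
z_β = 0.431

Power = Φ(z_β) = Φ(0.431) ≈ 0.667

Effect size d = 0.47 is small by Cohen's convention (0.2/0.5/0.8).

Threshold: power ≥ 0.80 is conventionally adequate.
Power ≈ 0.67 → the study is underpowered (power < 0.80).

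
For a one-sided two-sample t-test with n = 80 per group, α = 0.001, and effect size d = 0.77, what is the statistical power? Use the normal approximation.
Power ≈ 0.96

Power calculation (two-sample t-test, normal approximation):
z_β = d · √(n/2) - z_α
z_β = 0.77 · √(80/2) - 3.090
z_β = 0.77 · 6.325 - 3.090
z_β = 1.780

Power = Φ(z_β) = Φ(1.780) ≈ 0.962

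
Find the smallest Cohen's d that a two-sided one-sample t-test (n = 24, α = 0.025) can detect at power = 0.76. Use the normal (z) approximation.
d ≈ 0.60

Minimum detectable effect (one-sample t-test, normal approximation):
d = (z_{α/2} + z_β) / √n
d = (2.241 + 0.706) / √24
d = 2.948 / 4.899
d ≈ 0.60

By Cohen's convention (0.2 small / 0.5 medium / 0.8 large): medium effect.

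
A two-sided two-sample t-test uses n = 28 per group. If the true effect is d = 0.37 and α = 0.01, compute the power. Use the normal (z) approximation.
Power ≈ 0.12

Power calculation (two-sample t-test, normal approximation):
z_β = d · √(n/2) - z_{α/2}
z_β = 0.37 · √(28/2) - 2.576
z_β = 0.37 · 3.742 - 2.576
z_β = -1.191

Power = Φ(z_β) = Φ(-1.191) ≈ 0.117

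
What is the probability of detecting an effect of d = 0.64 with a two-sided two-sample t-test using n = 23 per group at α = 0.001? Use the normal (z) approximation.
Power ≈ 0.13

Power calculation (two-sample t-test, normal approximation):
z_β = d · √(n/2) - z_{α/2}
z_β = 0.64 · √(23/2) - 3.291
z_β = 0.64 · 3.391 - 3.291
z_β = -1.120

Power = Φ(z_β) = Φ(-1.120) ≈ 0.131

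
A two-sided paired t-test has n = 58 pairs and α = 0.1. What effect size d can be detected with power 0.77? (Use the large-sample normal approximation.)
d ≈ 0.31

Minimum detectable effect (paired t-test, normal approximation):
d = (z_{α/2} + z_β) / √n
d = (1.645 + 0.739) / √58
d = 2.384 / 7.616
d ≈ 0.31

By Cohen's convention (0.2 small / 0.5 medium / 0.8 large): small effect.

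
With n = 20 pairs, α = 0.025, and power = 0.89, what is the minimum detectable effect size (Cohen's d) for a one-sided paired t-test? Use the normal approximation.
d ≈ 0.71

Minimum detectable effect (paired t-test, normal approximation):
d = (z_α + z_β) / √n
d = (1.960 + 1.227) / √20
d = 3.186 / 4.472
d ≈ 0.71

By Cohen's convention (0.2 small / 0.5 medium / 0.8 large): medium effect.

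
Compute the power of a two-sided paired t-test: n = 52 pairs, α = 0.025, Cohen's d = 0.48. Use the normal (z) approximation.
Power ≈ 0.89

Power calculation (paired t-test, normal approximation):
z_β = d · √n - z_{α/2}
z_β = 0.48 · √52 - 2.241
z_β = 0.48 · 7.211 - 2.241
z_β = 1.220

Power = Φ(z_β) = Φ(1.220) ≈ 0.889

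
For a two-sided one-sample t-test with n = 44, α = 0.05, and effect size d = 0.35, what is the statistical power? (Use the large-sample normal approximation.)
Power ≈ 0.64

Power calculation (one-sample t-test, normal approximation):
z_β = d · √n - z_{α/2}
z_β = 0.35 · √44 - 1.960
z_β = 0.35 · 6.633 - 1.960
z_β = 0.362

Power = Φ(z_β) = Φ(0.362) ≈ 0.641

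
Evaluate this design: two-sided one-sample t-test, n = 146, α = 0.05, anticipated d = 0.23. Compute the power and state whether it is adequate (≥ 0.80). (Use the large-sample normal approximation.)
Power ≈ 0.79; the study is underpowered (power < 0.80)

Power calculation (one-sample t-test, normal approximation):
z_β = d · √n - z_{α/2}
z_β = 0.23 · √146 - 1.960
z_β = 0.23 · 12.083 - 1.960
z_β = 0.819

Power = Φ(z_β) = Φ(0.819) ≈ 0.794

Effect size d = 0.23 is small by Cohen's convention (0.2/0.5/0.8).

Threshold: power ≥ 0.80 is conventionally adequate.
Power ≈ 0.79 → the study is underpowered (power < 0.80).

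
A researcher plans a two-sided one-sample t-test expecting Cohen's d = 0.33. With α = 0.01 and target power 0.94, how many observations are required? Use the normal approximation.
n = 157

Sample size formula (one-sample t-test, normal approximation):
n = ((z_{α/2} + z_β) / d)²

z_{α/2} = 2.576 (for α = 0.01, two-sided)
z_β = 1.555 (for power = 0.94)
d = 0.33

n = ((2.576 + 1.555) / 0.33)²
n = (12.518)²
n ≈ 156.70
Round up to the next whole number: n = 157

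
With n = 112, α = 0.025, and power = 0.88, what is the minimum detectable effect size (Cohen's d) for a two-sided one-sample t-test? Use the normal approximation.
d ≈ 0.32

Minimum detectable effect (one-sample t-test, normal approximation):
d = (z_{α/2} + z_β) / √n
d = (2.241 + 1.175) / √112
d = 3.416 / 10.583
d ≈ 0.32

By Cohen's convention (0.2 small / 0.5 medium / 0.8 large): small effect.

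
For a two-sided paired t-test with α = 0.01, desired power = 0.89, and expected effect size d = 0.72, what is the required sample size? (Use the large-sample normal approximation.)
n = 28 pairs

Sample size formula (paired t-test, normal approximation):
n = ((z_{α/2} + z_β) / d)²

z_{α/2} = 2.576 (for α = 0.01, two-sided)
z_β = 1.227 (for power = 0.89)
d = 0.72

n = ((2.576 + 1.227) / 0.72)²
n = (5.282)²
n ≈ 27.90
Round up to the next whole number: n = 28 pairs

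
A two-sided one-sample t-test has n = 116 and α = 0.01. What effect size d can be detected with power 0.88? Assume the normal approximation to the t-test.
d ≈ 0.35

Minimum detectable effect (one-sample t-test, normal approximation):
d = (z_{α/2} + z_β) / √n
d = (2.576 + 1.175) / √116
d = 3.751 / 10.770
d ≈ 0.35

By Cohen's convention (0.2 small / 0.5 medium / 0.8 large): small effect.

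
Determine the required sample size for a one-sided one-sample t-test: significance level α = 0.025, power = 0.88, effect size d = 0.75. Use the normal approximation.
n = 18

Sample size formula (one-sample t-test, normal approximation):
n = ((z_α + z_β) / d)²

z_α = 1.960 (for α = 0.025, one-sided)
z_β = 1.175 (for power = 0.88)
d = 0.75

n = ((1.960 + 1.175) / 0.75)²
n = (4.180)²
n ≈ 17.47
Round up to the next whole number: n = 18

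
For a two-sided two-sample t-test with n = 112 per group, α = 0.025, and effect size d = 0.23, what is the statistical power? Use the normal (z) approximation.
Power ≈ 0.30

Power calculation (two-sample t-test, normal approximation):
z_β = d · √(n/2) - z_{α/2}
z_β = 0.23 · √(112/2) - 2.241
z_β = 0.23 · 7.483 - 2.241
z_β = -0.520

Power = Φ(z_β) = Φ(-0.520) ≈ 0.301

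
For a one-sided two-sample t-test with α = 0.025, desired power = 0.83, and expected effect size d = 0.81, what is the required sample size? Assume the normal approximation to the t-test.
n = 26 per group

Sample size formula (two-sample t-test, normal approximation):
n = 2 · ((z_α + z_β) / d)²

z_α = 1.960 (for α = 0.025, one-sided)
z_β = 0.954 (for power = 0.83)
d = 0.81

n = 2 · ((1.960 + 0.954) / 0.81)²
n = 2 · (3.598)²
n ≈ 25.89
Round up to the next whole number: n = 26 per group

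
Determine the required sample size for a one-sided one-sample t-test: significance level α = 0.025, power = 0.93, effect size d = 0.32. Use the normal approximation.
n = 116

Sample size formula (one-sample t-test, normal approximation):
n = ((z_α + z_β) / d)²

z_α = 1.960 (for α = 0.025, one-sided)
z_β = 1.476 (for power = 0.93)
d = 0.32

n = ((1.960 + 1.476) / 0.32)²
n = (10.738)²
n ≈ 115.30
Round up to the next whole number: n = 116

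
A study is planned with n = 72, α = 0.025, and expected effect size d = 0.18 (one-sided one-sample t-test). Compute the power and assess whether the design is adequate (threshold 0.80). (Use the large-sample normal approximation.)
Power ≈ 0.33; the study is underpowered (power < 0.80)

Power calculation (one-sample t-test, normal approximation):
z_β = d · √n - z_α
z_β = 0.18 · √72 - 1.960
z_β = 0.18 · 8.485 - 1.960
z_β = -0.433

Power = Φ(z_β) = Φ(-0.433) ≈ 0.333

Effect size d = 0.18 is very small by Cohen's convention (0.2/0.5/0.8).

Threshold: power ≥ 0.80 is conventionally adequate.
Power ≈ 0.33 → the study is underpowered (power < 0.80).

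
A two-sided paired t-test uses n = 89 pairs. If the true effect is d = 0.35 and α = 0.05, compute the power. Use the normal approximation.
Power ≈ 0.91

Power calculation (paired t-test, normal approximation):
z_β = d · √n - z_{α/2}
z_β = 0.35 · √89 - 1.960
z_β = 0.35 · 9.434 - 1.960
z_β = 1.342

Power = Φ(z_β) = Φ(1.342) ≈ 0.910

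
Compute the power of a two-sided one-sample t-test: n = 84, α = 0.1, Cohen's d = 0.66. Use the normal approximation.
Power ≈ 1.00

Power calculation (one-sample t-test, normal approximation):
z_β = d · √n - z_{α/2}
z_β = 0.66 · √84 - 1.645
z_β = 0.66 · 9.165 - 1.645
z_β = 4.404

Power = Φ(z_β) = Φ(4.404) ≈ 1.000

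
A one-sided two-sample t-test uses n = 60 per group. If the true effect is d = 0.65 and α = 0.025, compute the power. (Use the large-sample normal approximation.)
Power ≈ 0.95

Power calculation (two-sample t-test, normal approximation):
z_β = d · √(n/2) - z_α
z_β = 0.65 · √(60/2) - 1.960
z_β = 0.65 · 5.477 - 1.960
z_β = 1.600

Power = Φ(z_β) = Φ(1.600) ≈ 0.945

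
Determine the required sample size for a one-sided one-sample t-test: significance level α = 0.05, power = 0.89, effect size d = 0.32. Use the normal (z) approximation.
n = 81

Sample size formula (one-sample t-test, normal approximation):
n = ((z_α + z_β) / d)²

z_α = 1.645 (for α = 0.05, one-sided)
z_β = 1.227 (for power = 0.89)
d = 0.32

n = ((1.645 + 1.227) / 0.32)²
n = (8.975)²
n ≈ 80.55
Round up to the next whole number: n = 81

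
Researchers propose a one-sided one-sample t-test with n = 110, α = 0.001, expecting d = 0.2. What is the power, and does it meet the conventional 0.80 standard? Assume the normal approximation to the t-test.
Power ≈ 0.16; the study is underpowered (power < 0.80)

Power calculation (one-sample t-test, normal approximation):
z_β = d · √n - z_α
z_β = 0.2 · √110 - 3.090
z_β = 0.2 · 10.488 - 3.090
z_β = -0.993

Power = Φ(z_β) = Φ(-0.993) ≈ 0.160

Effect size d = 0.2 is small by Cohen's convention (0.2/0.5/0.8).

Threshold: power ≥ 0.80 is conventionally adequate.
Power ≈ 0.16 → the study is underpowered (power < 0.80).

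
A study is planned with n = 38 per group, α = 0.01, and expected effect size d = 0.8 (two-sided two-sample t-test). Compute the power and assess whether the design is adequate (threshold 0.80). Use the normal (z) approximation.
Power ≈ 0.82; the study is adequately powered (power ≥ 0.80)

Power calculation (two-sample t-test, normal approximation):
z_β = d · √(n/2) - z_{α/2}
z_β = 0.8 · √(38/2) - 2.576
z_β = 0.8 · 4.359 - 2.576
z_β = 0.911

Power = Φ(z_β) = Φ(0.911) ≈ 0.819

Effect size d = 0.8 is large by Cohen's convention (0.2/0.5/0.8).

Threshold: power ≥ 0.80 is conventionally adequate.
Power ≈ 0.82 → the study is adequately powered (power ≥ 0.80).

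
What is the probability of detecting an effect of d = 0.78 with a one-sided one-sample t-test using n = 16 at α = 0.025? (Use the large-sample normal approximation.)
Power ≈ 0.88

Power calculation (one-sample t-test, normal approximation):
z_β = d · √n - z_α
z_β = 0.78 · √16 - 1.960
z_β = 0.78 · 4.000 - 1.960
z_β = 1.160

Power = Φ(z_β) = Φ(1.160) ≈ 0.877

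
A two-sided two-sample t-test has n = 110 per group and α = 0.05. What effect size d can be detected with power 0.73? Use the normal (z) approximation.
d ≈ 0.35

Minimum detectable effect (two-sample t-test, normal approximation):
d = (z_{α/2} + z_β) / √(n/2)
d = (1.960 + 0.613) / √(110/2)
d = 2.573 / 7.416
d ≈ 0.35

By Cohen's convention (0.2 small / 0.5 medium / 0.8 large): small effect.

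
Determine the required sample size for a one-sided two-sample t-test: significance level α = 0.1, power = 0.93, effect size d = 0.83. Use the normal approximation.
n = 23 per group

Sample size formula (two-sample t-test, normal approximation):
n = 2 · ((z_α + z_β) / d)²

z_α = 1.282 (for α = 0.1, one-sided)
z_β = 1.476 (for power = 0.93)
d = 0.83

n = 2 · ((1.282 + 1.476) / 0.83)²
n = 2 · (3.323)²
n ≈ 22.08
Round up to the next whole number: n = 23 per group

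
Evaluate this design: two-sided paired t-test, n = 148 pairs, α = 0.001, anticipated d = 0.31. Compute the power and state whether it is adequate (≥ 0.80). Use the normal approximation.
Power ≈ 0.68; the study is underpowered (power < 0.80)

Power calculation (paired t-test, normal approximation):
z_β = d · √n - z_{α/2}
z_β = 0.31 · √148 - 3.291
z_β = 0.31 · 12.166 - 3.291
z_β = 0.481

Power = Φ(z_β) = Φ(0.481) ≈ 0.685

Effect size d = 0.31 is small by Cohen's convention (0.2/0.5/0.8).

Threshold: power ≥ 0.80 is conventionally adequate.
Power ≈ 0.68 → the study is underpowered (power < 0.80).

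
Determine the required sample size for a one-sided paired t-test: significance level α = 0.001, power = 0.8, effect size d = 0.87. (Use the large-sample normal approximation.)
n = 21 pairs

Sample size formula (paired t-test, normal approximation):
n = ((z_α + z_β) / d)²

z_α = 3.090 (for α = 0.001, one-sided)
z_β = 0.842 (for power = 0.8)
d = 0.87

n = ((3.090 + 0.842) / 0.87)²
n = (4.520)²
n ≈ 20.43
Round up to the next whole number: n = 21 pairs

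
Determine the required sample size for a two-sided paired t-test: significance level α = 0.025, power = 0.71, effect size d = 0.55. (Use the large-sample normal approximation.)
n = 26 pairs

Sample size formula (paired t-test, normal approximation):
n = ((z_{α/2} + z_β) / d)²

z_{α/2} = 2.241 (for α = 0.025, two-sided)
z_β = 0.553 (for power = 0.71)
d = 0.55

n = ((2.241 + 0.553) / 0.55)²
n = (5.080)²
n ≈ 25.81
Round up to the next whole number: n = 26 pairs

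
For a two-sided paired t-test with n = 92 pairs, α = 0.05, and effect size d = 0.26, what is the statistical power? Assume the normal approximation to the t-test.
Power ≈ 0.70

Power calculation (paired t-test, normal approximation):
z_β = d · √n - z_{α/2}
z_β = 0.26 · √92 - 1.960
z_β = 0.26 · 9.592 - 1.960
z_β = 0.534

Power = Φ(z_β) = Φ(0.534) ≈ 0.703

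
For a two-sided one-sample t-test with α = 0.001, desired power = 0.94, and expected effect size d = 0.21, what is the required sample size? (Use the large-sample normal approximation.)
n = 533

Sample size formula (one-sample t-test, normal approximation):
n = ((z_{α/2} + z_β) / d)²

z_{α/2} = 3.291 (for α = 0.001, two-sided)
z_β = 1.555 (for power = 0.94)
d = 0.21

n = ((3.291 + 1.555) / 0.21)²
n = (23.076)²
n ≈ 532.50
Round up to the next whole number: n = 533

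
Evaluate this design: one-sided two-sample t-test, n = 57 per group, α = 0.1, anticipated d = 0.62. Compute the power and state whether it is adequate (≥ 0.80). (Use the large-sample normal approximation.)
Power ≈ 0.98; the study is adequately powered (power ≥ 0.80)

Power calculation (two-sample t-test, normal approximation):
z_β = d · √(n/2) - z_α
z_β = 0.62 · √(57/2) - 1.282
z_β = 0.62 · 5.339 - 1.282
z_β = 2.028

Power = Φ(z_β) = Φ(2.028) ≈ 0.979

Effect size d = 0.62 is medium by Cohen's convention (0.2/0.5/0.8).

Threshold: power ≥ 0.80 is conventionally adequate.
Power ≈ 0.98 → the study is adequately powered (power ≥ 0.80).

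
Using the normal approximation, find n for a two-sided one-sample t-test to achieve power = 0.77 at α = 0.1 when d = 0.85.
n = 8

Sample size formula (one-sample t-test, normal approximation):
n = ((z_{α/2} + z_β) / d)²

z_{α/2} = 1.645 (for α = 0.1, two-sided)
z_β = 0.739 (for power = 0.77)
d = 0.85

n = ((1.645 + 0.739) / 0.85)²
n = (2.805)²
n ≈ 7.87
Round up to the next whole number: n = 8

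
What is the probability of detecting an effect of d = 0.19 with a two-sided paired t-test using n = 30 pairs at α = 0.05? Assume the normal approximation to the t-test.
Power ≈ 0.18

Power calculation (paired t-test, normal approximation):
z_β = d · √n - z_{α/2}
z_β = 0.19 · √30 - 1.960
z_β = 0.19 · 5.477 - 1.960
z_β = -0.919

Power = Φ(z_β) = Φ(-0.919) ≈ 0.179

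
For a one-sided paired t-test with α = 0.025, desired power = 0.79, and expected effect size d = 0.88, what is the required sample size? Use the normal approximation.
n = 10 pairs

Sample size formula (paired t-test, normal approximation):
n = ((z_α + z_β) / d)²

z_α = 1.960 (for α = 0.025, one-sided)
z_β = 0.806 (for power = 0.79)
d = 0.88

n = ((1.960 + 0.806) / 0.88)²
n = (3.143)²
n ≈ 9.88
Round up to the next whole number: n = 10 pairs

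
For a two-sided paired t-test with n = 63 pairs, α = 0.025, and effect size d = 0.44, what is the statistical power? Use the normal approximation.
Power ≈ 0.89

Power calculation (paired t-test, normal approximation):
z_β = d · √n - z_{α/2}
z_β = 0.44 · √63 - 2.241
z_β = 0.44 · 7.937 - 2.241
z_β = 1.251

Power = Φ(z_β) = Φ(1.251) ≈ 0.895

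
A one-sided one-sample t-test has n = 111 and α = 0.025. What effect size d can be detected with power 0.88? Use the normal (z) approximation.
d ≈ 0.30

Minimum detectable effect (one-sample t-test, normal approximation):
d = (z_α + z_β) / √n
d = (1.960 + 1.175) / √111
d = 3.135 / 10.536
d ≈ 0.30

By Cohen's convention (0.2 small / 0.5 medium / 0.8 large): small effect.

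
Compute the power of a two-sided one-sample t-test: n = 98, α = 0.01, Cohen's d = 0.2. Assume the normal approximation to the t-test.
Power ≈ 0.28

Power calculation (one-sample t-test, normal approximation):
z_β = d · √n - z_{α/2}
z_β = 0.2 · √98 - 2.576
z_β = 0.2 · 9.899 - 2.576
z_β = -0.596

Power = Φ(z_β) = Φ(-0.596) ≈ 0.276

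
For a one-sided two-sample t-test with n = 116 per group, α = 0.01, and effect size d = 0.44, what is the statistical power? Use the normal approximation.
Power ≈ 0.85

Power calculation (two-sample t-test, normal approximation):
z_β = d · √(n/2) - z_α
z_β = 0.44 · √(116/2) - 2.326
z_β = 0.44 · 7.616 - 2.326
z_β = 1.025

Power = Φ(z_β) = Φ(1.025) ≈ 0.847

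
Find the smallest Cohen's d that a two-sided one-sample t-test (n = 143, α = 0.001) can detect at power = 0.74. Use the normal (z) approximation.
d ≈ 0.33

Minimum detectable effect (one-sample t-test, normal approximation):
d = (z_{α/2} + z_β) / √n
d = (3.291 + 0.643) / √143
d = 3.934 / 11.958
d ≈ 0.33

By Cohen's convention (0.2 small / 0.5 medium / 0.8 large): small effect.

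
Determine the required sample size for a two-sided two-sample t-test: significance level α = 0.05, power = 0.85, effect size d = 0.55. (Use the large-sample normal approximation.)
n = 60 per group

Sample size formula (two-sample t-test, normal approximation):
n = 2 · ((z_{α/2} + z_β) / d)²

z_{α/2} = 1.960 (for α = 0.05, two-sided)
z_β = 1.036 (for power = 0.85)
d = 0.55

n = 2 · ((1.960 + 1.036) / 0.55)²
n = 2 · (5.447)²
n ≈ 59.34
Round up to the next whole number: n = 60 per group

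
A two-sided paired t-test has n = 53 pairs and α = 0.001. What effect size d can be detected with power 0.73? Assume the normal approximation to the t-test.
d ≈ 0.54

Minimum detectable effect (paired t-test, normal approximation):
d = (z_{α/2} + z_β) / √n
d = (3.291 + 0.613) / √53
d = 3.903 / 7.280
d ≈ 0.54

By Cohen's convention (0.2 small / 0.5 medium / 0.8 large): medium effect.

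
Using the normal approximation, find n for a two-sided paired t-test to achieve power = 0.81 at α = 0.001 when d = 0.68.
n = 38 pairs

Sample size formula (paired t-test, normal approximation):
n = ((z_{α/2} + z_β) / d)²

z_{α/2} = 3.291 (for α = 0.001, two-sided)
z_β = 0.878 (for power = 0.81)
d = 0.68

n = ((3.291 + 0.878) / 0.68)²
n = (6.131)²
n ≈ 37.59
Round up to the next whole number: n = 38 pairs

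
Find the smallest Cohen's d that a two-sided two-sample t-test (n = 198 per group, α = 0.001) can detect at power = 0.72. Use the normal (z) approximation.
d ≈ 0.39

Minimum detectable effect (two-sample t-test, normal approximation):
d = (z_{α/2} + z_β) / √(n/2)
d = (3.291 + 0.583) / √(198/2)
d = 3.873 / 9.950
d ≈ 0.39

By Cohen's convention (0.2 small / 0.5 medium / 0.8 large): small effect.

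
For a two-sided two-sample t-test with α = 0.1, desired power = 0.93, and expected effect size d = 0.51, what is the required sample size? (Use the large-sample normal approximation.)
n = 75 per group

Sample size formula (two-sample t-test, normal approximation):
n = 2 · ((z_{α/2} + z_β) / d)²

z_{α/2} = 1.645 (for α = 0.1, two-sided)
z_β = 1.476 (for power = 0.93)
d = 0.51

n = 2 · ((1.645 + 1.476) / 0.51)²
n = 2 · (6.120)²
n ≈ 74.91
Round up to the next whole number: n = 75 per group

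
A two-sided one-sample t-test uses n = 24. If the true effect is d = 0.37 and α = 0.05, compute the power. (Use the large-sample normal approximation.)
Power ≈ 0.44

Power calculation (one-sample t-test, normal approximation):
z_β = d · √n - z_{α/2}
z_β = 0.37 · √24 - 1.960
z_β = 0.37 · 4.899 - 1.960
z_β = -0.147

Power = Φ(z_β) = Φ(-0.147) ≈ 0.441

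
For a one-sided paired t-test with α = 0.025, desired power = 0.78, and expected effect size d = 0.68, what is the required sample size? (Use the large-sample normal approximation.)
n = 17 pairs

Sample size formula (paired t-test, normal approximation):
n = ((z_α + z_β) / d)²

z_α = 1.960 (for α = 0.025, one-sided)
z_β = 0.772 (for power = 0.78)
d = 0.68

n = ((1.960 + 0.772) / 0.68)²
n = (4.018)²
n ≈ 16.14
Round up to the next whole number: n = 17 pairs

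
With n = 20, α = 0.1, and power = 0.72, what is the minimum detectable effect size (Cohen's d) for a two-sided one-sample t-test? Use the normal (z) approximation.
d ≈ 0.50

Minimum detectable effect (one-sample t-test, normal approximation):
d = (z_{α/2} + z_β) / √n
d = (1.645 + 0.583) / √20
d = 2.228 / 4.472
d ≈ 0.50

By Cohen's convention (0.2 small / 0.5 medium / 0.8 large): medium effect.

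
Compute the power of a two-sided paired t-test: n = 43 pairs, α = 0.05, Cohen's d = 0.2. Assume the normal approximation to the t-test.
Power ≈ 0.26

Power calculation (paired t-test, normal approximation):
z_β = d · √n - z_{α/2}
z_β = 0.2 · √43 - 1.960
z_β = 0.2 · 6.557 - 1.960
z_β = -0.648

Power = Φ(z_β) = Φ(-0.648) ≈ 0.258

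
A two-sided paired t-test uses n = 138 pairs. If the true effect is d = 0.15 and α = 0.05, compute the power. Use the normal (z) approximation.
Power ≈ 0.42

Power calculation (paired t-test, normal approximation):
z_β = d · √n - z_{α/2}
z_β = 0.15 · √138 - 1.960
z_β = 0.15 · 11.747 - 1.960
z_β = -0.198

Power = Φ(z_β) = Φ(-0.198) ≈ 0.422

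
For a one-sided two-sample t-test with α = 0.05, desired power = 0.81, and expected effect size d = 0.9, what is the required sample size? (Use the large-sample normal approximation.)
n = 16 per group

Sample size formula (two-sample t-test, normal approximation):
n = 2 · ((z_α + z_β) / d)²

z_α = 1.645 (for α = 0.05, one-sided)
z_β = 0.878 (for power = 0.81)
d = 0.9

n = 2 · ((1.645 + 0.878) / 0.9)²
n = 2 · (2.803)²
n ≈ 15.71
Round up to the next whole number: n = 16 per group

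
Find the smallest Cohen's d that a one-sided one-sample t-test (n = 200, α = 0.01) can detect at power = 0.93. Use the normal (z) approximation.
d ≈ 0.27

Minimum detectable effect (one-sample t-test, normal approximation):
d = (z_α + z_β) / √n
d = (2.326 + 1.476) / √200
d = 3.802 / 14.142
d ≈ 0.27

By Cohen's convention (0.2 small / 0.5 medium / 0.8 large): small effect.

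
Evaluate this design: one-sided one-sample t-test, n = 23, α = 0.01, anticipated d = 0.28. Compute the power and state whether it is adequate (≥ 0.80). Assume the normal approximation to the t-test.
Power ≈ 0.16; the study is underpowered (power < 0.80)

Power calculation (one-sample t-test, normal approximation):
z_β = d · √n - z_α
z_β = 0.28 · √23 - 2.326
z_β = 0.28 · 4.796 - 2.326
z_β = -0.984

Power = Φ(z_β) = Φ(-0.984) ≈ 0.163

Effect size d = 0.28 is small by Cohen's convention (0.2/0.5/0.8).

Threshold: power ≥ 0.80 is conventionally adequate.
Power ≈ 0.16 → the study is underpowered (power < 0.80).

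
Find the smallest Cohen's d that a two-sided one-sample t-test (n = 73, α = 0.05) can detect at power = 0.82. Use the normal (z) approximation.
d ≈ 0.34

Minimum detectable effect (one-sample t-test, normal approximation):
d = (z_{α/2} + z_β) / √n
d = (1.960 + 0.915) / √73
d = 2.875 / 8.544
d ≈ 0.34

By Cohen's convention (0.2 small / 0.5 medium / 0.8 large): small effect.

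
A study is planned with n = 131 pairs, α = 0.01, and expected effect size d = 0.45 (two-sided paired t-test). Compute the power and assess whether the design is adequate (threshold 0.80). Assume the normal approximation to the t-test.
Power ≈ 0.99; the study is adequately powered (power ≥ 0.80)

Power calculation (paired t-test, normal approximation):
z_β = d · √n - z_{α/2}
z_β = 0.45 · √131 - 2.576
z_β = 0.45 · 11.446 - 2.576
z_β = 2.575

Power = Φ(z_β) = Φ(2.575) ≈ 0.995

Effect size d = 0.45 is small by Cohen's convention (0.2/0.5/0.8).

Threshold: power ≥ 0.80 is conventionally adequate.
Power ≈ 0.99 → the study is adequately powered (power ≥ 0.80).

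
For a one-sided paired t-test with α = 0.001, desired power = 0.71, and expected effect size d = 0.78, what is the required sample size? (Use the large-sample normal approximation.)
n = 22 pairs

Sample size formula (paired t-test, normal approximation):
n = ((z_α + z_β) / d)²

z_α = 3.090 (for α = 0.001, one-sided)
z_β = 0.553 (for power = 0.71)
d = 0.78

n = ((3.090 + 0.553) / 0.78)²
n = (4.671)²
n ≈ 21.82
Round up to the next whole number: n = 22 pairs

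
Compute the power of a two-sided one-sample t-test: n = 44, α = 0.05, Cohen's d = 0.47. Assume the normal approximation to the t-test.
Power ≈ 0.88

Power calculation (one-sample t-test, normal approximation):
z_β = d · √n - z_{α/2}
z_β = 0.47 · √44 - 1.960
z_β = 0.47 · 6.633 - 1.960
z_β = 1.158

Power = Φ(z_β) = Φ(1.158) ≈ 0.876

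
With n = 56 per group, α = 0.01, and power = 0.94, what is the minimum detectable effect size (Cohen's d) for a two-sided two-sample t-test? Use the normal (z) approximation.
d ≈ 0.78

Minimum detectable effect (two-sample t-test, normal approximation):
d = (z_{α/2} + z_β) / √(n/2)
d = (2.576 + 1.555) / √(56/2)
d = 4.131 / 5.292
d ≈ 0.78

By Cohen's convention (0.2 small / 0.5 medium / 0.8 large): medium effect.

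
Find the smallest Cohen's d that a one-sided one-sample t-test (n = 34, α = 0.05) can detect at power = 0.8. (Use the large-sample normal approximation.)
d ≈ 0.43

Minimum detectable effect (one-sample t-test, normal approximation):
d = (z_α + z_β) / √n
d = (1.645 + 0.842) / √34
d = 2.486 / 5.831
d ≈ 0.43

By Cohen's convention (0.2 small / 0.5 medium / 0.8 large): small effect.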